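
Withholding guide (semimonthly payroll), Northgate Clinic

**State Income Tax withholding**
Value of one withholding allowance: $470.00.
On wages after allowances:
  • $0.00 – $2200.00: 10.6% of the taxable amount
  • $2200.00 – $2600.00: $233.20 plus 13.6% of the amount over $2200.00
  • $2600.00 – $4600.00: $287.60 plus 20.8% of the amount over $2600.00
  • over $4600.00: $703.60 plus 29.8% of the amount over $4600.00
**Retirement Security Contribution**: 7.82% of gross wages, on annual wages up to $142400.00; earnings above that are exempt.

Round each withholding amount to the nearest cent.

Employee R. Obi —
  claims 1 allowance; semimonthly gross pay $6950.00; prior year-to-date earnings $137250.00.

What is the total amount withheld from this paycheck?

State Income Tax: taxable = $6950.00 − 1×$470.00 = $6480.00
  $703.60 + 29.8% × ($6480.00 − $4600.00) = $703.60 + 29.8% × $1880.00 = $1263.84
Retirement Security Contribution: cap $142400.00 − YTD $137250.00 = $5150.00 subject; 7.82% × $5150.00 = $402.73
Total: $1263.84 + $402.73 = $1666.57

$1666.57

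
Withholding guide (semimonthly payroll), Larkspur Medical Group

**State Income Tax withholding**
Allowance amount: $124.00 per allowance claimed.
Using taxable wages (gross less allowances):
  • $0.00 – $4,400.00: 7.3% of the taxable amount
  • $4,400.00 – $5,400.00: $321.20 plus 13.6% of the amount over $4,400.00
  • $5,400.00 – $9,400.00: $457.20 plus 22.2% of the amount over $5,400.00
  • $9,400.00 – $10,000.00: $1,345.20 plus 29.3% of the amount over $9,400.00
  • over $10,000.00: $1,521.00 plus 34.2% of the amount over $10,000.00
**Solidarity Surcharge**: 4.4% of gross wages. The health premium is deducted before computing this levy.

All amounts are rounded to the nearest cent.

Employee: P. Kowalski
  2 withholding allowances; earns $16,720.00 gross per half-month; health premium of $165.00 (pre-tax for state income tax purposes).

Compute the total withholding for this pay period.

$4,406.41

State Income Tax: taxable = $16,720.00 − $165.00 − 2×$124.00 = $16,307.00
  $1,521.00 + 34.2% × ($16,307.00 − $10,000.00) = $1,521.00 + 34.2% × $6,307.00 = $3,677.99
Solidarity Surcharge: 4.4% × $16,555.00 = $728.42
Total: $3,677.99 + $728.42 = $4,406.41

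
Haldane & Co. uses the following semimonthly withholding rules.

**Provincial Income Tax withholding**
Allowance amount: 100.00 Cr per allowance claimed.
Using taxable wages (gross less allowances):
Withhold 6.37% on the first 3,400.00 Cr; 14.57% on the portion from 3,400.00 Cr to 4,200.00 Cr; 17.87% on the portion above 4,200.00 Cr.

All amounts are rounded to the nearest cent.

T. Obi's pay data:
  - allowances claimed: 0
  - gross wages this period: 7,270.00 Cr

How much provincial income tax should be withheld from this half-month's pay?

881.75 Cr

Provincial Income Tax: taxable = 7,270.00 Cr
  333.14 Cr + 17.87% × (7,270.00 Cr − 4,200.00 Cr) = 333.14 Cr + 17.87% × 3,070.00 Cr = 881.75 Cr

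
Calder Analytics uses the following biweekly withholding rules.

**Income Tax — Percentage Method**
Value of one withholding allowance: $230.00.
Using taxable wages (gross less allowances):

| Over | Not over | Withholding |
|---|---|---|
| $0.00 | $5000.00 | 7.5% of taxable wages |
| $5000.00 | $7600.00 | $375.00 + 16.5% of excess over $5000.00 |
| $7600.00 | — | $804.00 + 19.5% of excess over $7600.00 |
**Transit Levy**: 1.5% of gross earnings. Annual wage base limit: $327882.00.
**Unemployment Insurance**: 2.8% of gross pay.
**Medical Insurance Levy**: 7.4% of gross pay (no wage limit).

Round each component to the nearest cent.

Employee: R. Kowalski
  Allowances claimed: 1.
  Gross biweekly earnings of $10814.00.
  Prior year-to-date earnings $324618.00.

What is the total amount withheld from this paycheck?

$2537.87

Income Tax: taxable = $10814.00 − 1×$230.00 = $10584.00
  $804.00 + 19.5% × ($10584.00 − $7600.00) = $804.00 + 19.5% × $2984.00 = $1385.88
Transit Levy: cap $327882.00 − YTD $324618.00 = $3264.00 subject; 1.5% × $3264.00 = $48.96
Unemployment Insurance: 2.8% × $10814.00 = $302.79
Medical Insurance Levy: 7.4% × $10814.00 = $800.24
Total: $1385.88 + $48.96 + $302.79 + $800.24 = $2537.87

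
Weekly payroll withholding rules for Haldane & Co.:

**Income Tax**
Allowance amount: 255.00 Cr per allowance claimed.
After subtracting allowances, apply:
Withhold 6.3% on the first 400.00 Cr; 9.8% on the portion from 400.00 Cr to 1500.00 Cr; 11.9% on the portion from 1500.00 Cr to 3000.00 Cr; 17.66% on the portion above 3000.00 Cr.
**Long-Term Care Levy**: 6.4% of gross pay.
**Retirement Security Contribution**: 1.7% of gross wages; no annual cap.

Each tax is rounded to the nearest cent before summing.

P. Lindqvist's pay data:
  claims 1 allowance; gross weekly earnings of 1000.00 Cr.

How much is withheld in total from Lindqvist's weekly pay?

Income Tax: taxable = 1000.00 Cr − 1×255.00 Cr = 745.00 Cr
  25.20 Cr + 9.8% × (745.00 Cr − 400.00 Cr) = 25.20 Cr + 9.8% × 345.00 Cr = 59.01 Cr
Long-Term Care Levy: 6.4% × 1000.00 Cr = 64.00 Cr
Retirement Security Contribution: 1.7% × 1000.00 Cr = 17.00 Cr
Total: 59.01 Cr + 64.00 Cr + 17.00 Cr = 140.01 Cr

140.01 Cr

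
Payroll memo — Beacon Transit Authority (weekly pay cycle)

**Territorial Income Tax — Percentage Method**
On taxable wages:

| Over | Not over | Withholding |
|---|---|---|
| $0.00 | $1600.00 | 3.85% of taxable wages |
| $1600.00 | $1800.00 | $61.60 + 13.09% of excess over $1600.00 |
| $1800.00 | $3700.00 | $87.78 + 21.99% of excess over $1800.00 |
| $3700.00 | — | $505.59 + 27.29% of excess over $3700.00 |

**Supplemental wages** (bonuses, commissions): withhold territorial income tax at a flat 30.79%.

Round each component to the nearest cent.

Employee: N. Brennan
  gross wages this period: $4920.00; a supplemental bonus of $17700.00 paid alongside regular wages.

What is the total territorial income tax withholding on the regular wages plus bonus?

$6288.36

Territorial Income Tax: taxable = $4920.00
  $505.59 + 27.29% × ($4920.00 − $3700.00) = $505.59 + 27.29% × $1220.00 = $838.53
Supplemental (30.79% flat on bonus): 30.79% × $17700.00 = $5449.83
Total territorial income tax: $838.53 + $5449.83 = $6288.36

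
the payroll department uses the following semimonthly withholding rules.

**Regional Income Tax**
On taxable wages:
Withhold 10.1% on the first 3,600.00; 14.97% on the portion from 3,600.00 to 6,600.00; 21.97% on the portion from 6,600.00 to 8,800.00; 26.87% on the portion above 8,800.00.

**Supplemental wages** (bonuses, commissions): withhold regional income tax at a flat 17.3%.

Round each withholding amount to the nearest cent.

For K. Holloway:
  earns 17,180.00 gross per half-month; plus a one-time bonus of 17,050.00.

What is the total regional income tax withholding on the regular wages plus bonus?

Regional Income Tax: taxable = 17,180.00
  1,296.04 + 26.87% × (17,180.00 − 8,800.00) = 1,296.04 + 26.87% × 8,380.00 = 3,547.75
Supplemental (17.3% flat on bonus): 17.3% × 17,050.00 = 2,949.65
Total regional income tax: 3,547.75 + 2,949.65 = 6,497.40

6,497.40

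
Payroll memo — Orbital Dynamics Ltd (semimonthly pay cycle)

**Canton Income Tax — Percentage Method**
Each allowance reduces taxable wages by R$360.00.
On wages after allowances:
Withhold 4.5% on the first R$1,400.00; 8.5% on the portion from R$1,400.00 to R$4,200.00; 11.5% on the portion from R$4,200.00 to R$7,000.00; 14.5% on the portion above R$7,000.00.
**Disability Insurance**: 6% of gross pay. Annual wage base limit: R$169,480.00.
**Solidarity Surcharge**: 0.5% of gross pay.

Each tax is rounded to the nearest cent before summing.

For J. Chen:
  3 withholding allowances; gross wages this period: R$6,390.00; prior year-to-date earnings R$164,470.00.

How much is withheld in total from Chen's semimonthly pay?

R$761.20

Canton Income Tax: taxable = R$6,390.00 − 3×R$360.00 = R$5,310.00
  R$301.00 + 11.5% × (R$5,310.00 − R$4,200.00) = R$301.00 + 11.5% × R$1,110.00 = R$428.65
Disability Insurance: cap R$169,480.00 − YTD R$164,470.00 = R$5,010.00 subject; 6% × R$5,010.00 = R$300.60
Solidarity Surcharge: 0.5% × R$6,390.00 = R$31.95
Total: R$428.65 + R$300.60 + R$31.95 = R$761.20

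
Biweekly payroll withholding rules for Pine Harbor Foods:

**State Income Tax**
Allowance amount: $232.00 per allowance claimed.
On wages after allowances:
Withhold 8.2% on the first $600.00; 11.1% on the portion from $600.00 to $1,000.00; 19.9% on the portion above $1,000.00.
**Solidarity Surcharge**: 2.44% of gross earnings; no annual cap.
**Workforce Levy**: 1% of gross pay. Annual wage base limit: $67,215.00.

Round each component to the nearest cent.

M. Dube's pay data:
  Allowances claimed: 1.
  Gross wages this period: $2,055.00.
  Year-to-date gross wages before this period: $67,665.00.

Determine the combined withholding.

State Income Tax: taxable = $2,055.00 − 1×$232.00 = $1,823.00
  $93.60 + 19.9% × ($1,823.00 − $1,000.00) = $93.60 + 19.9% × $823.00 = $257.38
Solidarity Surcharge: 2.44% × $2,055.00 = $50.14
Workforce Levy: YTD $67,665.00 ≥ cap $67,215.00 → $0.00
Total: $257.38 + $50.14 + $0.00 = $307.52

$307.52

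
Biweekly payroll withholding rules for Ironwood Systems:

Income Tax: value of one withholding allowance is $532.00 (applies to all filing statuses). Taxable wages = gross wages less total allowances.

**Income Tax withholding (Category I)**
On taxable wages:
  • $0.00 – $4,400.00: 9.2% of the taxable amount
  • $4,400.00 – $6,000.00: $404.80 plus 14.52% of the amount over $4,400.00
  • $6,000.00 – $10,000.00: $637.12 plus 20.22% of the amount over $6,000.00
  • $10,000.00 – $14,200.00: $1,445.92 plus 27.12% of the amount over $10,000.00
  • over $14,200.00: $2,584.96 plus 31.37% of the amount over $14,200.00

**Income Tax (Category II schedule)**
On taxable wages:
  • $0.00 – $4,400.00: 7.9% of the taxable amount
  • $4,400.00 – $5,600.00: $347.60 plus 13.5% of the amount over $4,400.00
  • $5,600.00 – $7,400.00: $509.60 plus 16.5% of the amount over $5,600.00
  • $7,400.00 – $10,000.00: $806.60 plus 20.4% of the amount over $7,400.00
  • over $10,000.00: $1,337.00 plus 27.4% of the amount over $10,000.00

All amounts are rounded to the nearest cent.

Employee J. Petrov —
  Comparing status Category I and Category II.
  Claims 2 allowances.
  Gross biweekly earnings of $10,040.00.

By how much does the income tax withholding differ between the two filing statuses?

Income Tax (Category I): taxable = $10,040.00 − 2×$532.00 = $8,976.00
  $637.12 + 20.22% × ($8,976.00 − $6,000.00) = $637.12 + 20.22% × $2,976.00 = $1,238.87
Income Tax (Category II): taxable = $10,040.00 − 2×$532.00 = $8,976.00
  $806.60 + 20.4% × ($8,976.00 − $7,400.00) = $806.60 + 20.4% × $1,576.00 = $1,128.10
Difference: |$1,238.87 − $1,128.10| = $110.77 (higher under Category I)

$110.77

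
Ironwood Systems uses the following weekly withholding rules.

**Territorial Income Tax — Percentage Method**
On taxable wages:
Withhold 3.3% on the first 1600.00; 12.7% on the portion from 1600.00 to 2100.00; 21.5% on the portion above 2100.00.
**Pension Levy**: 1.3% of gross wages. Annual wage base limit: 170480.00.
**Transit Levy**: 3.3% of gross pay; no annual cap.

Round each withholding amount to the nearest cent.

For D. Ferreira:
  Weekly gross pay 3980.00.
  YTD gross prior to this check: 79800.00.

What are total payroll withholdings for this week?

Territorial Income Tax: taxable = 3980.00
  116.30 + 21.5% × (3980.00 − 2100.00) = 116.30 + 21.5% × 1880.00 = 520.50
Pension Levy: 1.3% × 3980.00 = 51.74
Transit Levy: 3.3% × 3980.00 = 131.34
Total: 520.50 + 51.74 + 131.34 = 703.58

703.58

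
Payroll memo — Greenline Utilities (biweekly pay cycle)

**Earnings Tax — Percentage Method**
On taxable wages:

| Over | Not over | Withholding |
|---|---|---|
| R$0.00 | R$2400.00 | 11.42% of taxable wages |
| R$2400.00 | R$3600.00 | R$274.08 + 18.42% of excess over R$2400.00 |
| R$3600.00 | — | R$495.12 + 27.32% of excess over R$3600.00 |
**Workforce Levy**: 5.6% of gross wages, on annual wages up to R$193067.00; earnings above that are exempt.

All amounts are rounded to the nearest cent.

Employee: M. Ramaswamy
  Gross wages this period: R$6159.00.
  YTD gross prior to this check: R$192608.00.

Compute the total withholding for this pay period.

Earnings Tax: taxable = R$6159.00
  R$495.12 + 27.32% × (R$6159.00 − R$3600.00) = R$495.12 + 27.32% × R$2559.00 = R$1194.24
Workforce Levy: cap R$193067.00 − YTD R$192608.00 = R$459.00 subject; 5.6% × R$459.00 = R$25.70
Total: R$1194.24 + R$25.70 = R$1219.94

R$1219.94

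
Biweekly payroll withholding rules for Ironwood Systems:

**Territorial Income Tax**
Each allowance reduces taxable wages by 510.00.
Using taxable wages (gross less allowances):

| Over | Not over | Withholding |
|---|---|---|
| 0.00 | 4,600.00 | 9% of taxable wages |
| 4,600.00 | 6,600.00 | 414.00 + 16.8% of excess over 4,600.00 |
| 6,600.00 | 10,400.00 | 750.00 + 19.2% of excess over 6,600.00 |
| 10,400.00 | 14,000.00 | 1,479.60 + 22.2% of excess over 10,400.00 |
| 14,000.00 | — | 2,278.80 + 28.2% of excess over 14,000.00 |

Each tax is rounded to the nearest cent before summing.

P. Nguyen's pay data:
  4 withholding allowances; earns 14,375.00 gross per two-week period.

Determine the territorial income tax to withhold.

1,909.17

Territorial Income Tax: taxable = 14,375.00 − 4×510.00 = 12,335.00
  1,479.60 + 22.2% × (12,335.00 − 10,400.00) = 1,479.60 + 22.2% × 1,935.00 = 1,909.17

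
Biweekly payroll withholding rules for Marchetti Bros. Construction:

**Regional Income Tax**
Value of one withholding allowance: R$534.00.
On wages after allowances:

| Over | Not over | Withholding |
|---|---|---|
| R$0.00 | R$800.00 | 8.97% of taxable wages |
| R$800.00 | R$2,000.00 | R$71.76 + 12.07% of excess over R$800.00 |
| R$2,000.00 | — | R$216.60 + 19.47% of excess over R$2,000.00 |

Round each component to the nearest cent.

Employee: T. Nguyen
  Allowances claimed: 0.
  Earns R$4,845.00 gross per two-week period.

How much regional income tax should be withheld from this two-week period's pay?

R$770.52

Regional Income Tax: taxable = R$4,845.00
  R$216.60 + 19.47% × (R$4,845.00 − R$2,000.00) = R$216.60 + 19.47% × R$2,845.00 = R$770.52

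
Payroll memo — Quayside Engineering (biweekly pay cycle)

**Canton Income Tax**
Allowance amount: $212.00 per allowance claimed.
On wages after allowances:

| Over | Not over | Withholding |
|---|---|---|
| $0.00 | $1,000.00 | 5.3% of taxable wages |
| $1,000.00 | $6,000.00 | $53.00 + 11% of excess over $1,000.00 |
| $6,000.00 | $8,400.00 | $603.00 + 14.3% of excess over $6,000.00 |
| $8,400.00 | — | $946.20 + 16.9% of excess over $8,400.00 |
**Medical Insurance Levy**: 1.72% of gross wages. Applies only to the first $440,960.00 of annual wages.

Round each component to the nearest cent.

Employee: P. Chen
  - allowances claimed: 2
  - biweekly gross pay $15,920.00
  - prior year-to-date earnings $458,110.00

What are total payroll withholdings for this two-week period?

$2,145.42

Canton Income Tax: taxable = $15,920.00 − 2×$212.00 = $15,496.00
  $946.20 + 16.9% × ($15,496.00 − $8,400.00) = $946.20 + 16.9% × $7,096.00 = $2,145.42
Medical Insurance Levy: YTD $458,110.00 ≥ cap $440,960.00 → $0.00
Total: $2,145.42 + $0.00 = $2,145.42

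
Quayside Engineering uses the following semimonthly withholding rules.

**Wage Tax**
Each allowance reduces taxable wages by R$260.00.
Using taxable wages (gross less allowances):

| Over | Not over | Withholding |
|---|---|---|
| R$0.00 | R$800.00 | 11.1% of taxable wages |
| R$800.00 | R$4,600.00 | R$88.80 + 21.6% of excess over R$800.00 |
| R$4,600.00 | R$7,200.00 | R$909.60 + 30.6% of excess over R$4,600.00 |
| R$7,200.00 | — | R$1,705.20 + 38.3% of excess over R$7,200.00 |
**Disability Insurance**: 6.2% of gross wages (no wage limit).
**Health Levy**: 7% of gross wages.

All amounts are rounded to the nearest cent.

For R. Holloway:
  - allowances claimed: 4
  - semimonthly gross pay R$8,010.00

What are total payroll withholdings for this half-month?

Wage Tax: taxable = R$8,010.00 − 4×R$260.00 = R$6,970.00
  R$909.60 + 30.6% × (R$6,970.00 − R$4,600.00) = R$909.60 + 30.6% × R$2,370.00 = R$1,634.82
Disability Insurance: 6.2% × R$8,010.00 = R$496.62
Health Levy: 7% × R$8,010.00 = R$560.70
Total: R$1,634.82 + R$496.62 + R$560.70 = R$2,692.14

R$2,692.14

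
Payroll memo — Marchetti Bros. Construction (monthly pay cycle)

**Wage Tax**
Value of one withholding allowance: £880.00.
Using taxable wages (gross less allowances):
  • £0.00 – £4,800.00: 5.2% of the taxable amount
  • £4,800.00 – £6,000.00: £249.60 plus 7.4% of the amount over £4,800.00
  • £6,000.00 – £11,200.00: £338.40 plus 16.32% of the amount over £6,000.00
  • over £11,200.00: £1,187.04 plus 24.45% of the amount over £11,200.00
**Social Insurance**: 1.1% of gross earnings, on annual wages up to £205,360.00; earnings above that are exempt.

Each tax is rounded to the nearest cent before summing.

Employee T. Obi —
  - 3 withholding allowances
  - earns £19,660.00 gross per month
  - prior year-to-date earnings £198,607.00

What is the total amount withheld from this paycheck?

Wage Tax: taxable = £19,660.00 − 3×£880.00 = £17,020.00
  £1,187.04 + 24.45% × (£17,020.00 − £11,200.00) = £1,187.04 + 24.45% × £5,820.00 = £2,610.03
Social Insurance: cap £205,360.00 − YTD £198,607.00 = £6,753.00 subject; 1.1% × £6,753.00 = £74.28
Total: £2,610.03 + £74.28 = £2,684.31

£2,684.31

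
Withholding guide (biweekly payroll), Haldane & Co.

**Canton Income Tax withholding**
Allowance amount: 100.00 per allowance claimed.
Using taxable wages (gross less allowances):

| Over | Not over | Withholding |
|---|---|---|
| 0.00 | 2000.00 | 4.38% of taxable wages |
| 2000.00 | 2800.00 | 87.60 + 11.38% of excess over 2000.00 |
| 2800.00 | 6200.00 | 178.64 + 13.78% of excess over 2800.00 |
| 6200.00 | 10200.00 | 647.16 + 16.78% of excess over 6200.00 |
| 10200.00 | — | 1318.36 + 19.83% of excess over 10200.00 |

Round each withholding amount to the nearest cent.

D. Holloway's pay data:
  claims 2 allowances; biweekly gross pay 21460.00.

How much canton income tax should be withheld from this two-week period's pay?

Canton Income Tax: taxable = 21460.00 − 2×100.00 = 21260.00
  1318.36 + 19.83% × (21260.00 − 10200.00) = 1318.36 + 19.83% × 11060.00 = 3511.56

3511.56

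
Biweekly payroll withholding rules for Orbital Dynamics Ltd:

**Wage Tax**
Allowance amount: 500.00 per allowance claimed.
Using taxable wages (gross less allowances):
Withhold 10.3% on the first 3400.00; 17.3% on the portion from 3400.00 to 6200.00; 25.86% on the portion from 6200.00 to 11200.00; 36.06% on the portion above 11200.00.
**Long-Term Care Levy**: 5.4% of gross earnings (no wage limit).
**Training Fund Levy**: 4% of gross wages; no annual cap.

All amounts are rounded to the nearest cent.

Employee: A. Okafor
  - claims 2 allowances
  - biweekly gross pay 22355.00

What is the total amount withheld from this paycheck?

7890.86

Wage Tax: taxable = 22355.00 − 2×500.00 = 21355.00
  2127.60 + 36.06% × (21355.00 − 11200.00) = 2127.60 + 36.06% × 10155.00 = 5789.49
Long-Term Care Levy: 5.4% × 22355.00 = 1207.17
Training Fund Levy: 4% × 22355.00 = 894.20
Total: 5789.49 + 1207.17 + 894.20 = 7890.86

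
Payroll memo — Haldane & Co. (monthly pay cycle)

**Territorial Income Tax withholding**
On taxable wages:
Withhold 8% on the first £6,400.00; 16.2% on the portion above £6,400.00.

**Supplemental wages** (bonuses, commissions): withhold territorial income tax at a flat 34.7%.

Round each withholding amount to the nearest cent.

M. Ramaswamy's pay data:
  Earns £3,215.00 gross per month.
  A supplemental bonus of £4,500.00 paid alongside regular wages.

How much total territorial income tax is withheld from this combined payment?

Territorial Income Tax: taxable = £3,215.00
  8% × £3,215.00 = £257.20
Supplemental (34.7% flat on bonus): 34.7% × £4,500.00 = £1,561.50
Total territorial income tax: £257.20 + £1,561.50 = £1,818.70

£1,818.70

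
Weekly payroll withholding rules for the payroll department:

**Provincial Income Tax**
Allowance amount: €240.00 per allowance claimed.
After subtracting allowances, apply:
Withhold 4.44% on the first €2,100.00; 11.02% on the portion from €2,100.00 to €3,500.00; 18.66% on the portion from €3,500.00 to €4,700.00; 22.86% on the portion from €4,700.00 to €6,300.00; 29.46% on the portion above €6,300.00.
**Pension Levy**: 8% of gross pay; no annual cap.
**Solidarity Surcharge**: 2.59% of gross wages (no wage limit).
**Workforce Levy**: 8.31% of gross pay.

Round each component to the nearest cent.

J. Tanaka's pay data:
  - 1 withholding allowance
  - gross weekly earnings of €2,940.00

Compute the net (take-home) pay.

Provincial Income Tax: taxable = €2,940.00 − 1×€240.00 = €2,700.00
  €93.24 + 11.02% × (€2,700.00 − €2,100.00) = €93.24 + 11.02% × €600.00 = €159.36
Pension Levy: 8% × €2,940.00 = €235.20
Solidarity Surcharge: 2.59% × €2,940.00 = €76.15
Workforce Levy: 8.31% × €2,940.00 = €244.31
Total withheld: €159.36 + €235.20 + €76.15 + €244.31 = €715.02
Net pay: €2,940.00 − €715.02 = €2,224.98

€2,224.98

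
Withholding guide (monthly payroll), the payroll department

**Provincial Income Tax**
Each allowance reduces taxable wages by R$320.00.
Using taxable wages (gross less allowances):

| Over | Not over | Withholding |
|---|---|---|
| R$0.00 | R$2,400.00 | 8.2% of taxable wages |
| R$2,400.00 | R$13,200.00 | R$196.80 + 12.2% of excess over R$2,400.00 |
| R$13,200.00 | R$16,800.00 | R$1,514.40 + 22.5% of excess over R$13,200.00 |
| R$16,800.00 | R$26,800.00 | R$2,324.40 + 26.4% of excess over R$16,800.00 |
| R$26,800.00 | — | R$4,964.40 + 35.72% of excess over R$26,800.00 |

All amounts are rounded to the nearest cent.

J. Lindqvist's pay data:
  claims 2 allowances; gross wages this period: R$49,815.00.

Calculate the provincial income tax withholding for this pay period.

Provincial Income Tax: taxable = R$49,815.00 − 2×R$320.00 = R$49,175.00
  R$4,964.40 + 35.72% × (R$49,175.00 − R$26,800.00) = R$4,964.40 + 35.72% × R$22,375.00 = R$12,956.75

R$12,956.75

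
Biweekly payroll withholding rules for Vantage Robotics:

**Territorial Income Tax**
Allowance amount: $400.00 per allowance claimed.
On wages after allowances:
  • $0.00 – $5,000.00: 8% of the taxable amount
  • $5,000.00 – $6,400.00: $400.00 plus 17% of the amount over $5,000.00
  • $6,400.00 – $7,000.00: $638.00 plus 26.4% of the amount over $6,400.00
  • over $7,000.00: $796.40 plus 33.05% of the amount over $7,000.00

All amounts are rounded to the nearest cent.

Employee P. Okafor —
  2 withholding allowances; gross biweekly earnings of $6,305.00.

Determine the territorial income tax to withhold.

$485.85

Territorial Income Tax: taxable = $6,305.00 − 2×$400.00 = $5,505.00
  $400.00 + 17% × ($5,505.00 − $5,000.00) = $400.00 + 17% × $505.00 = $485.85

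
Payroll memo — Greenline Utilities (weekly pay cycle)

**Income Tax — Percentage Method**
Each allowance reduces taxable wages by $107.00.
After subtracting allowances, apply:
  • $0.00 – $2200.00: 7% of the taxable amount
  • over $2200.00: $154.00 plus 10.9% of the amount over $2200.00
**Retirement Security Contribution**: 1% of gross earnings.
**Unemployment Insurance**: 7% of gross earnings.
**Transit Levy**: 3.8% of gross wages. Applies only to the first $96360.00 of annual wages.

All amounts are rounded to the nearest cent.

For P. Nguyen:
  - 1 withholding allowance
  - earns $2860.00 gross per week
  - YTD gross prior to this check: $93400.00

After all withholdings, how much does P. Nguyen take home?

Income Tax: taxable = $2860.00 − 1×$107.00 = $2753.00
  $154.00 + 10.9% × ($2753.00 − $2200.00) = $154.00 + 10.9% × $553.00 = $214.28
Retirement Security Contribution: 1% × $2860.00 = $28.60
Unemployment Insurance: 7% × $2860.00 = $200.20
Transit Levy: 3.8% × $2860.00 = $108.68
Total withheld: $214.28 + $28.60 + $200.20 + $108.68 = $551.76
Net pay: $2860.00 − $551.76 = $2308.24

$2308.24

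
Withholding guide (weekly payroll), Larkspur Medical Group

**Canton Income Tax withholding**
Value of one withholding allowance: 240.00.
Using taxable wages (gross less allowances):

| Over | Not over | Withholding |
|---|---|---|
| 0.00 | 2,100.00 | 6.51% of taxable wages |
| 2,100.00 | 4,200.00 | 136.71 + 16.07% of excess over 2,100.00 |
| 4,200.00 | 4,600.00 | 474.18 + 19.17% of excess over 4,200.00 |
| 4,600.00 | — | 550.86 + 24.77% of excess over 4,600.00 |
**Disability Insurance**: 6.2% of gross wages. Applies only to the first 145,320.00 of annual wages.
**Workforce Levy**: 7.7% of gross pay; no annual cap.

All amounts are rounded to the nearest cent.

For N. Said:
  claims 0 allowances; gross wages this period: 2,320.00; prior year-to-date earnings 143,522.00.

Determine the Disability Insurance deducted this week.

111.48

Disability Insurance: cap 145,320.00 − YTD 143,522.00 = 1,798.00 subject; 6.2% × 1,798.00 = 111.48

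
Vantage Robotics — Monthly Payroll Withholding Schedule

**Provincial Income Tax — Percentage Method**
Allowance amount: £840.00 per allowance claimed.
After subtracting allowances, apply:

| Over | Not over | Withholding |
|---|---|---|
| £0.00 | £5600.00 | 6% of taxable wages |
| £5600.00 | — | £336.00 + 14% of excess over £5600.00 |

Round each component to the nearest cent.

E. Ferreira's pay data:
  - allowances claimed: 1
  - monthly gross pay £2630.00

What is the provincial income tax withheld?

£107.40

Provincial Income Tax: taxable = £2630.00 − 1×£840.00 = £1790.00
  6% × £1790.00 = £107.40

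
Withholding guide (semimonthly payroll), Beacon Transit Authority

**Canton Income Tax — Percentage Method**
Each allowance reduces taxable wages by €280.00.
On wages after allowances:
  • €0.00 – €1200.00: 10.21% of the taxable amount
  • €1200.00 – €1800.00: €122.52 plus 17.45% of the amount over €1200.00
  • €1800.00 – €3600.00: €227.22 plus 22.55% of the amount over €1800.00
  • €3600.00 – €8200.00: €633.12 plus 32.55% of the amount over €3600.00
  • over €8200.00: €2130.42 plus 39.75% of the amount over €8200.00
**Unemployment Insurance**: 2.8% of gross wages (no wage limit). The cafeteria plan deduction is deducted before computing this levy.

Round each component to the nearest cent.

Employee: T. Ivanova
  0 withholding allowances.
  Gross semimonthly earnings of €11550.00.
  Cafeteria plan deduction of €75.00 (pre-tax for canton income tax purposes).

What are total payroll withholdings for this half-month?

€3753.53

Canton Income Tax: taxable = €11550.00 − €75.00 = €11475.00
  €2130.42 + 39.75% × (€11475.00 − €8200.00) = €2130.42 + 39.75% × €3275.00 = €3432.23
Unemployment Insurance: 2.8% × €11475.00 = €321.30
Total: €3432.23 + €321.30 = €3753.53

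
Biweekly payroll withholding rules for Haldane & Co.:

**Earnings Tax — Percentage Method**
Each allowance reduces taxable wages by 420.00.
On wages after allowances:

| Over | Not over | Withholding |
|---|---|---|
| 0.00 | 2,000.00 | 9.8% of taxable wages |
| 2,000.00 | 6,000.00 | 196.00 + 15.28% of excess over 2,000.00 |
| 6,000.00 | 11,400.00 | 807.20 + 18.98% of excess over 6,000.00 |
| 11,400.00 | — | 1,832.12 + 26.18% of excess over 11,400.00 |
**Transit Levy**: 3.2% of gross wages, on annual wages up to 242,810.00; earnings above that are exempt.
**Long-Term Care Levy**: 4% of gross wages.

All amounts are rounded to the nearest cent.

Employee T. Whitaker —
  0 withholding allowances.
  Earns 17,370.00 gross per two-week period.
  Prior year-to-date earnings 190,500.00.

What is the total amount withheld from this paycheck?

Earnings Tax: taxable = 17,370.00
  1,832.12 + 26.18% × (17,370.00 − 11,400.00) = 1,832.12 + 26.18% × 5,970.00 = 3,395.07
Transit Levy: 3.2% × 17,370.00 = 555.84
Long-Term Care Levy: 4% × 17,370.00 = 694.80
Total: 3,395.07 + 555.84 + 694.80 = 4,645.71

4,645.71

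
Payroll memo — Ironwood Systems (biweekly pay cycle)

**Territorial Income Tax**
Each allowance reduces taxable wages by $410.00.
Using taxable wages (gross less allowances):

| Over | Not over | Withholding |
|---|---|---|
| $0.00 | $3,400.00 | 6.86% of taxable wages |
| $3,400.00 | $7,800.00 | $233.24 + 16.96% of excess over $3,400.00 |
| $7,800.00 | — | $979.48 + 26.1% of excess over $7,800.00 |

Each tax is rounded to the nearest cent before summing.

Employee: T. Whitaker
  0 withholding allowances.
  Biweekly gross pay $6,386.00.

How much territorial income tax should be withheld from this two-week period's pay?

$739.67

Territorial Income Tax: taxable = $6,386.00
  $233.24 + 16.96% × ($6,386.00 − $3,400.00) = $233.24 + 16.96% × $2,986.00 = $739.67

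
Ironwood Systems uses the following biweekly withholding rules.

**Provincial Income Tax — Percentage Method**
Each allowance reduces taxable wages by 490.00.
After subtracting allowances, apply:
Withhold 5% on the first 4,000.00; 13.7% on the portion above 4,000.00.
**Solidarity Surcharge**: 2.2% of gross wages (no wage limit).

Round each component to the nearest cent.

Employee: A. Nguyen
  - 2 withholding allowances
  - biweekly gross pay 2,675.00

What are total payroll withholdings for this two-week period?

143.60

Provincial Income Tax: taxable = 2,675.00 − 2×490.00 = 1,695.00
  5% × 1,695.00 = 84.75
Solidarity Surcharge: 2.2% × 2,675.00 = 58.85
Total: 84.75 + 58.85 = 143.60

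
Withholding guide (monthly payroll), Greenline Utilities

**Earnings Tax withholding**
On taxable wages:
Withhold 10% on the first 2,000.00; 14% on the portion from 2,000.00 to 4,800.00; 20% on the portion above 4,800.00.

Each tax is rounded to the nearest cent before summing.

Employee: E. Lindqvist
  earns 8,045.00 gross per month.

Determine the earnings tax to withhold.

1,241.00

Earnings Tax: taxable = 8,045.00
  592.00 + 20% × (8,045.00 − 4,800.00) = 592.00 + 20% × 3,245.00 = 1,241.00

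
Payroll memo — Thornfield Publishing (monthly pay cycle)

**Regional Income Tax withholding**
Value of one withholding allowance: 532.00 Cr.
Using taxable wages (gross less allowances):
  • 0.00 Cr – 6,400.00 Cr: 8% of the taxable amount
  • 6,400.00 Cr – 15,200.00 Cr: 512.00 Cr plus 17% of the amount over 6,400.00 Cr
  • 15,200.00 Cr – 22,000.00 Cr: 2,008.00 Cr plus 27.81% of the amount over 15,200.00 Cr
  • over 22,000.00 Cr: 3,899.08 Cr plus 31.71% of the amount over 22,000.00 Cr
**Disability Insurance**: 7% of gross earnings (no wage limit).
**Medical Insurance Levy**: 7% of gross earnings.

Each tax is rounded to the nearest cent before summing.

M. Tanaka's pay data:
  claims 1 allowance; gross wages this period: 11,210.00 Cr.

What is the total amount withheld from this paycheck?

Regional Income Tax: taxable = 11,210.00 Cr − 1×532.00 Cr = 10,678.00 Cr
  512.00 Cr + 17% × (10,678.00 Cr − 6,400.00 Cr) = 512.00 Cr + 17% × 4,278.00 Cr = 1,239.26 Cr
Disability Insurance: 7% × 11,210.00 Cr = 784.70 Cr
Medical Insurance Levy: 7% × 11,210.00 Cr = 784.70 Cr
Total: 1,239.26 Cr + 784.70 Cr + 784.70 Cr = 2,808.66 Cr

2,808.66 Cr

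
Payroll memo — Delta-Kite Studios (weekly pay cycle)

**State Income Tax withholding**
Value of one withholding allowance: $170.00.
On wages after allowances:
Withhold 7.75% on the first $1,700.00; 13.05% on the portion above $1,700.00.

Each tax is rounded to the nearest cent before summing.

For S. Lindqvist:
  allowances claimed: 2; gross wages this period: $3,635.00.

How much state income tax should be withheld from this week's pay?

State Income Tax: taxable = $3,635.00 − 2×$170.00 = $3,295.00
  $131.75 + 13.05% × ($3,295.00 − $1,700.00) = $131.75 + 13.05% × $1,595.00 = $339.90

$339.90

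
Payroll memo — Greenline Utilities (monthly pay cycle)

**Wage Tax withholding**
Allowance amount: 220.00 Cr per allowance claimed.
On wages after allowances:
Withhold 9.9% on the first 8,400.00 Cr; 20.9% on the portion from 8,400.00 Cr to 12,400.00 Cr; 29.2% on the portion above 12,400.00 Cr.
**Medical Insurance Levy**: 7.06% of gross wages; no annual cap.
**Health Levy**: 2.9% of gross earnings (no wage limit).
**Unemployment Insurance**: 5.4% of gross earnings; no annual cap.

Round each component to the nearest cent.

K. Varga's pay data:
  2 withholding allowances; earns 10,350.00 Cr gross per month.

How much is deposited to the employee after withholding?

Wage Tax: taxable = 10,350.00 Cr − 2×220.00 Cr = 9,910.00 Cr
  831.60 Cr + 20.9% × (9,910.00 Cr − 8,400.00 Cr) = 831.60 Cr + 20.9% × 1,510.00 Cr = 1,147.19 Cr
Medical Insurance Levy: 7.06% × 10,350.00 Cr = 730.71 Cr
Health Levy: 2.9% × 10,350.00 Cr = 300.15 Cr
Unemployment Insurance: 5.4% × 10,350.00 Cr = 558.90 Cr
Total withheld: 1,147.19 Cr + 730.71 Cr + 300.15 Cr + 558.90 Cr = 2,736.95 Cr
Net pay: 10,350.00 Cr − 2,736.95 Cr = 7,613.05 Cr

7,613.05 Cr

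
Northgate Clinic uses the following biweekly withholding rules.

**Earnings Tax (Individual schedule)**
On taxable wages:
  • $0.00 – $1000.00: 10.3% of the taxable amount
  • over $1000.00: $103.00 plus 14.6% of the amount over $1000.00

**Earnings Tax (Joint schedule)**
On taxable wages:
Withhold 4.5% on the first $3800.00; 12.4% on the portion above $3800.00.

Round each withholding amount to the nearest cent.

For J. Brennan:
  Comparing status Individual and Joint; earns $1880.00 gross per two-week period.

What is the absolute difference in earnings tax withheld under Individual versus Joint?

Earnings Tax (Individual): taxable = $1880.00
  $103.00 + 14.6% × ($1880.00 − $1000.00) = $103.00 + 14.6% × $880.00 = $231.48
Earnings Tax (Joint): taxable = $1880.00
  4.5% × $1880.00 = $84.60
Difference: |$231.48 − $84.60| = $146.88 (higher under Individual)

$146.88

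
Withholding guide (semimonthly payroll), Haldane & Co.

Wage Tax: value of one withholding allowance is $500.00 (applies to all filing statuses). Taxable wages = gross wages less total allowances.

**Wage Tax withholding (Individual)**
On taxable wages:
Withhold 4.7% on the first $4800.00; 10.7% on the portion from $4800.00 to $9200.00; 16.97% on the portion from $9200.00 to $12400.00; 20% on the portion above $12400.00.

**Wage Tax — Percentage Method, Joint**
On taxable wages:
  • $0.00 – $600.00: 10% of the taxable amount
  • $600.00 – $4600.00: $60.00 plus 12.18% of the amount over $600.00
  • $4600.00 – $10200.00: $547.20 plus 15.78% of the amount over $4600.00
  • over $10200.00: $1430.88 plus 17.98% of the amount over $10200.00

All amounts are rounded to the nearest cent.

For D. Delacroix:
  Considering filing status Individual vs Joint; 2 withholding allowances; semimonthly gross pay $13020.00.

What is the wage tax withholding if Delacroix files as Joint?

Wage Tax (Joint): taxable = $13020.00 − 2×$500.00 = $12020.00
  $1430.88 + 17.98% × ($12020.00 − $10200.00) = $1430.88 + 17.98% × $1820.00 = $1758.12

$1758.12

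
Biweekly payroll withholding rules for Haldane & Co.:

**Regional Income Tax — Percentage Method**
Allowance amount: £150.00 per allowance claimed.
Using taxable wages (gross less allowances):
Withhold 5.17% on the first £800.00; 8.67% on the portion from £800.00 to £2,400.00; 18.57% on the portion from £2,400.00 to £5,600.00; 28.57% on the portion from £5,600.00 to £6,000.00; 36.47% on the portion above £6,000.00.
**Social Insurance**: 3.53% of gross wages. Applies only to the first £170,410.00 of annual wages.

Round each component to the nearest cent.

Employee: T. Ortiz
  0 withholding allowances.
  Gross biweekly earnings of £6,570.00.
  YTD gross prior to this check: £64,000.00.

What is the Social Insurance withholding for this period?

Social Insurance: 3.53% × £6,570.00 = £231.92

£231.92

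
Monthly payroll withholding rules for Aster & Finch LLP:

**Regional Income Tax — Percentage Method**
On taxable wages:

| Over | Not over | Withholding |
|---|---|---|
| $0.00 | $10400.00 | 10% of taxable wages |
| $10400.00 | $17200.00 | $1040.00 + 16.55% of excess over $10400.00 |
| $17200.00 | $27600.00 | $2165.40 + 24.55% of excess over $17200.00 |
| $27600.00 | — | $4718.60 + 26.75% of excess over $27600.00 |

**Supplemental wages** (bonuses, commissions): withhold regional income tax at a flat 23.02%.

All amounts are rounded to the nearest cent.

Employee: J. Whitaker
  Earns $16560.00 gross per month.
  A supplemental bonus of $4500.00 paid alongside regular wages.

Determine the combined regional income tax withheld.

$3095.38

Regional Income Tax: taxable = $16560.00
  $1040.00 + 16.55% × ($16560.00 − $10400.00) = $1040.00 + 16.55% × $6160.00 = $2059.48
Supplemental (23.02% flat on bonus): 23.02% × $4500.00 = $1035.90
Total regional income tax: $2059.48 + $1035.90 = $3095.38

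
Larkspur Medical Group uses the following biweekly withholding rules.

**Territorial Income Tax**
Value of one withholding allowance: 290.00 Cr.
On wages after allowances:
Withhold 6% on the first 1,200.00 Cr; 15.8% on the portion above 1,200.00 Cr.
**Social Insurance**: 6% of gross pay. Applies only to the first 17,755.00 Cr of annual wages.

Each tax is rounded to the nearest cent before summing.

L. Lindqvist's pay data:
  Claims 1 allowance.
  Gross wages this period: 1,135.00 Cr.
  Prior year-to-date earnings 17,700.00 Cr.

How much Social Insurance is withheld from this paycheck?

3.30 Cr

Social Insurance: cap 17,755.00 Cr − YTD 17,700.00 Cr = 55.00 Cr subject; 6% × 55.00 Cr = 3.30 Cr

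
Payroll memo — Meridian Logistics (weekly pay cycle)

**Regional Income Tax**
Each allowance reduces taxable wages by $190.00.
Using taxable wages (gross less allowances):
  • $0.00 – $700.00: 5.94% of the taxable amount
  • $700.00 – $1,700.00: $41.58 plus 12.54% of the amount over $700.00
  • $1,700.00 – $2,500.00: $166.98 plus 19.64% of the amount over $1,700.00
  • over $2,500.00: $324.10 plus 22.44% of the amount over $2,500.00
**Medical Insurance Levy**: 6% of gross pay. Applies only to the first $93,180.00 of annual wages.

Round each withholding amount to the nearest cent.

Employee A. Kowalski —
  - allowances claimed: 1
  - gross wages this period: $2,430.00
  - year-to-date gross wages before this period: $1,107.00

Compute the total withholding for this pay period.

$418.84

Regional Income Tax: taxable = $2,430.00 − 1×$190.00 = $2,240.00
  $166.98 + 19.64% × ($2,240.00 − $1,700.00) = $166.98 + 19.64% × $540.00 = $273.04
Medical Insurance Levy: 6% × $2,430.00 = $145.80
Total: $273.04 + $145.80 = $418.84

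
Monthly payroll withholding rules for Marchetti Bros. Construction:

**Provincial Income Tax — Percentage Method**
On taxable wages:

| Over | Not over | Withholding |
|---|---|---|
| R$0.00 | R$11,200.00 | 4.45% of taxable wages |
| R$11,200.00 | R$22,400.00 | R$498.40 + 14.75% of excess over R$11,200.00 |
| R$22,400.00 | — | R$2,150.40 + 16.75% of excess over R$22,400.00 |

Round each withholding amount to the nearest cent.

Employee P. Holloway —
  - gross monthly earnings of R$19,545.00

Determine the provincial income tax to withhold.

R$1,729.29

Provincial Income Tax: taxable = R$19,545.00
  R$498.40 + 14.75% × (R$19,545.00 − R$11,200.00) = R$498.40 + 14.75% × R$8,345.00 = R$1,729.29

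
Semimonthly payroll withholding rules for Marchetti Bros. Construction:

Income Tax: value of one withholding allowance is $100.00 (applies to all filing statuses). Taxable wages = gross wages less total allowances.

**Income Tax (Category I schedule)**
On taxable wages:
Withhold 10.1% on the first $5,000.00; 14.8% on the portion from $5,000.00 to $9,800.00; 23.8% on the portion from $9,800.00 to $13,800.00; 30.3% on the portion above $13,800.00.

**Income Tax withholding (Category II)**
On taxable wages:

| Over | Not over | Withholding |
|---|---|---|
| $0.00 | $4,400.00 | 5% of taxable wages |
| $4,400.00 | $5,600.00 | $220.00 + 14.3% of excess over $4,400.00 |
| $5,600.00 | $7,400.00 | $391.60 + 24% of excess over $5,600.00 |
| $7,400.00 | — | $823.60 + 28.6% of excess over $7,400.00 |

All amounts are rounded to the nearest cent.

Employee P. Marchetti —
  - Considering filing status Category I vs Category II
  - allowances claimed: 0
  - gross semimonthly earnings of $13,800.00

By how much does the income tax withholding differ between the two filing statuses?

$486.60

Income Tax (Category I): taxable = $13,800.00
  $1,215.40 + 23.8% × ($13,800.00 − $9,800.00) = $1,215.40 + 23.8% × $4,000.00 = $2,167.40
Income Tax (Category II): taxable = $13,800.00
  $823.60 + 28.6% × ($13,800.00 − $7,400.00) = $823.60 + 28.6% × $6,400.00 = $2,654.00
Difference: |$2,167.40 − $2,654.00| = $486.60 (higher under Category II)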